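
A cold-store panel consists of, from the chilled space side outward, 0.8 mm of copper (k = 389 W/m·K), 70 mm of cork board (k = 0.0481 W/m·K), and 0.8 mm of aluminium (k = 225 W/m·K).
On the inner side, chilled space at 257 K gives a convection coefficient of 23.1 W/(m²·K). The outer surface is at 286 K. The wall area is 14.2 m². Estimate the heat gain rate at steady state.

Q ≈ 275 W

Series thermal resistances:
R_inner film = 1/(h_i·A) = 1/(23.1×14.2) = 0.003049 K/W
R_copper = L/(kA) = 0.0008/(389×14.2) = 1.448×10^-7 K/W
R_cork board = L/(kA) = 0.07/(0.0481×14.2) = 0.1025 K/W
R_aluminium = L/(kA) = 0.0008/(225×14.2) = 2.504×10^-7 K/W
R_total = 0.1055 K/W
Q = ΔT / R_total = 29 / 0.1055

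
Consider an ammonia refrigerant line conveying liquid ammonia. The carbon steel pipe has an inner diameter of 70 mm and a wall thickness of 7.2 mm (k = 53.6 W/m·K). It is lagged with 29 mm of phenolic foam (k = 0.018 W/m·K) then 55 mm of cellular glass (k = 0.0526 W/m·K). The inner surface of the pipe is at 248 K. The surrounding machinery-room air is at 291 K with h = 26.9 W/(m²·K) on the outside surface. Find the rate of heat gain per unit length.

For a radial system each layer contributes R = ln(r_out/r_in)/(2πkL); films add R = 1/(hA).
R_carbon steel pipe wall = ln(42.2/35)/(2π×53.6×1) = 5.555×10^-4 K/W
R_phenolic foam = ln(71.2/42.2)/(2π×0.018×1) = 4.625 K/W
R_cellular glass = ln(126.2/71.2)/(2π×0.0526×1) = 1.732 K/W
R_outer film = 1/(h_o·2πr_oL) = 1/(26.9×2π×0.1262×1) = 0.04688 K/W
R_total = 6.404 K/W
Q = ΔT/R_total = 43/6.404

q′ ≈ 6.71 W/m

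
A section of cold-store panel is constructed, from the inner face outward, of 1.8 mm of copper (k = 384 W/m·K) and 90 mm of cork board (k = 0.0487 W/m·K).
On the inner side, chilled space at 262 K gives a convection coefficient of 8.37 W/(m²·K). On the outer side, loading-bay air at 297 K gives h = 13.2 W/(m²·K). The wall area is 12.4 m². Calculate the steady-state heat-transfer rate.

Model the wall as resistances in series:
R_inner film = 1/(h_i·A) = 1/(8.37×12.4) = 0.009635 K/W
R_copper = L/(kA) = 0.0018/(384×12.4) = 3.78×10^-7 K/W
R_cork board = L/(kA) = 0.09/(0.0487×12.4) = 0.149 K/W
R_outer film = 1/(h_o·A) = 1/(13.2×12.4) = 0.006109 K/W
R_total = 0.1648 K/W
Q = ΔT / R_total = 35 / 0.1648

Q ≈ 212 W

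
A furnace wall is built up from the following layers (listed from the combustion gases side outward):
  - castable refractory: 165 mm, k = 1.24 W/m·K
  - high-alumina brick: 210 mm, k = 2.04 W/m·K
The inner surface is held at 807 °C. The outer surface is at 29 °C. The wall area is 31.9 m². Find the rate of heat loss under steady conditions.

Using the resistance-network approach (series):
R_castable refractory = L/(kA) = 0.165/(1.24×31.9) = 0.004171 K/W
R_high-alumina brick = L/(kA) = 0.21/(2.04×31.9) = 0.003227 K/W
R_total = 0.007398 K/W
Q = ΔT / R_total = 778 / 0.007398

Q ≈ 105000 W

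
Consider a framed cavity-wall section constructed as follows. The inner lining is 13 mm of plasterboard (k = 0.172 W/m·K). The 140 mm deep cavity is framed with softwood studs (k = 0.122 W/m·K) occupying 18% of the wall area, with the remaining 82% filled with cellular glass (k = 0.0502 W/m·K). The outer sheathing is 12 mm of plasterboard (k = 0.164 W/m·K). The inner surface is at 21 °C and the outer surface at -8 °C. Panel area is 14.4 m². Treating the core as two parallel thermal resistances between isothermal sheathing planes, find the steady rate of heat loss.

Sheathing layers in series; stud and cavity paths in parallel between them.
R_inner = 0.013/(0.172×14.4) = 0.005249 K/W
R_stud  = 0.14/(0.122×0.18×14.4) = 0.4427 K/W
R_cav   = 0.14/(0.0502×0.82×14.4) = 0.2362 K/W
1/R_core = 1/R_stud + 1/R_cav → R_core = 0.154 K/W
R_outer = 0.012/(0.164×14.4) = 0.005081 K/W
R_total = 0.1643 K/W
Q = ΔT/R_total = 29/0.1643

Q ≈ 176 W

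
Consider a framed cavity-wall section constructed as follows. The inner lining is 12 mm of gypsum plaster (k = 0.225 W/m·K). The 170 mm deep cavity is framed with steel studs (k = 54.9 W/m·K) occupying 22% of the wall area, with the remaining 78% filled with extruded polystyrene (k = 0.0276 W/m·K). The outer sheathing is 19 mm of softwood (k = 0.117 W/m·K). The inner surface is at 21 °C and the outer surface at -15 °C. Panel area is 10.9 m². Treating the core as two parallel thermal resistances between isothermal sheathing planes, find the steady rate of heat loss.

Sheathing layers in series; stud and cavity paths in parallel between them.
R_inner = 0.012/(0.225×10.9) = 0.004893 K/W
R_stud  = 0.17/(54.9×0.22×10.9) = 0.001291 K/W
R_cav   = 0.17/(0.0276×0.78×10.9) = 0.7245 K/W
1/R_core = 1/R_stud + 1/R_cav → R_core = 0.001289 K/W
R_outer = 0.019/(0.117×10.9) = 0.0149 K/W
R_total = 0.02108 K/W
Q = ΔT/R_total = 36/0.02108

Q ≈ 1710 W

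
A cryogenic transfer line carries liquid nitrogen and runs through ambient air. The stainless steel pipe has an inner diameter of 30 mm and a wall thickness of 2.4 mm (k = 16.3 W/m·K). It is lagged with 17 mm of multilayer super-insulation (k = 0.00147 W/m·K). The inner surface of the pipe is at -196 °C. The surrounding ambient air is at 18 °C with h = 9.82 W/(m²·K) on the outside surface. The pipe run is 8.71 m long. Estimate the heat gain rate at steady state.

Q ≈ 25.1 W

Cylindrical conduction, so R = ln(r₂/r₁)/(2πkL) per layer, in series:
R_stainless steel pipe wall = ln(17.4/15)/(2π×16.3×8.71) = 1.664×10^-4 K/W
R_multilayer super-insulation = ln(34.4/17.4)/(2π×0.00147×8.71) = 8.472 K/W
R_outer film = 1/(h_o·2πr_oL) = 1/(9.82×2π×0.0344×8.71) = 0.05409 K/W
R_total = 8.527 K/W
Q = ΔT/R_total = 214/8.527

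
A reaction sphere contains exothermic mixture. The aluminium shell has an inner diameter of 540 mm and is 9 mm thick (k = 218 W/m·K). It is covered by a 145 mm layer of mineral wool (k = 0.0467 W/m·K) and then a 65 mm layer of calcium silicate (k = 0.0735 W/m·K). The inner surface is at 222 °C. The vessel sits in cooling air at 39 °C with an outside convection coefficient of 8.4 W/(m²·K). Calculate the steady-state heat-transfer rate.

Q ≈ 74.2 W

Radial (spherical) resistances in series:
R_aluminium shell = (1/0.27 − 1/0.279)/(4π×218) = 4.361×10^-5 K/W
R_mineral wool = (1/0.279 − 1/0.424)/(4π×0.0467) = 2.089 K/W
R_calcium silicate = (1/0.424 − 1/0.489)/(4π×0.0735) = 0.3394 K/W
R_outer film = 1/(h·4πr_o²) = 1/(8.4×4π×0.489²) = 0.03962 K/W
R_total = 2.468 K/W
Q = ΔT/R_total = 183/2.468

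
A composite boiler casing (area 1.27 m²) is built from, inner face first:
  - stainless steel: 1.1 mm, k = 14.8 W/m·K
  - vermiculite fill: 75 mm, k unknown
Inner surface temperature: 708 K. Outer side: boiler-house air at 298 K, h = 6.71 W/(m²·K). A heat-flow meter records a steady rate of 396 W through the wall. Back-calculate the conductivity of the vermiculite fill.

Using the resistance-network approach (series):
R_stainless steel = L/(kA) = 0.0011/(14.8×1.27) = 5.852×10^-5 K/W
R_outer film = 1/(h_o·A) = 1/(6.71×1.27) = 0.1173 K/W
Sum of known resistances R_other = 0.1174 K/W
Total R = ΔT/Q = 410/396 = 1.035 K/W
R_vermiculite fill = R_total − R_other = 0.9179 K/W
k = L/(R·A) = 0.075/(0.9179×1.27)

k ≈ 0.0643 W/(m·K)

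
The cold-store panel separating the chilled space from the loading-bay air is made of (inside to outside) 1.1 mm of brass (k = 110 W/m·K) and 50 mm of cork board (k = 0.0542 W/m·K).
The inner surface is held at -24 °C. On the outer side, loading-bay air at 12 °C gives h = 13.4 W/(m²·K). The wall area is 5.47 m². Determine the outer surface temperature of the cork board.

T ≈ 9.31 °C

Model the wall as resistances in series:
R_brass = L/(kA) = 0.0011/(110×5.47) = 1.828×10^-6 K/W
R_cork board = L/(kA) = 0.05/(0.0542×5.47) = 0.1686 K/W
R_outer film = 1/(h_o·A) = 1/(13.4×5.47) = 0.01364 K/W
R_total = 0.1823 K/W;  Q = ΔT/R_total = 36/0.1823 = 197.5 W
T_interface = T_inner + Q·ΣR(inner→interface) = -24 + 197×0.1687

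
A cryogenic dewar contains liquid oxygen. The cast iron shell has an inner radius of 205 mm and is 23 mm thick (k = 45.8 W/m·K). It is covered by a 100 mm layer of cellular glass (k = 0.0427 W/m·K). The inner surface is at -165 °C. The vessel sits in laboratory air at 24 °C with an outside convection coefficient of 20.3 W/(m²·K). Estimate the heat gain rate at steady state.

Q ≈ 74.7 W

Radial (spherical) resistances in series:
R_cast iron shell = (1/0.205 − 1/0.228)/(4π×45.8) = 8.55×10^-4 K/W
R_cellular glass = (1/0.228 − 1/0.328)/(4π×0.0427) = 2.492 K/W
R_outer film = 1/(h·4πr_o²) = 1/(20.3×4π×0.328²) = 0.03644 K/W
R_total = 2.529 K/W
Q = ΔT/R_total = 189/2.529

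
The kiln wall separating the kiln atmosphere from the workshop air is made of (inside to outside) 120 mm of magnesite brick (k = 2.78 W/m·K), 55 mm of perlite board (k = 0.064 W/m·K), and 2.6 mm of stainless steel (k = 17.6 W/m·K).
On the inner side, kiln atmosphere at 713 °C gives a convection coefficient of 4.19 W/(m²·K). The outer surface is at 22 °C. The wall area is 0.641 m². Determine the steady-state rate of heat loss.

Series thermal resistances:
R_inner film = 1/(h_i·A) = 1/(4.19×0.641) = 0.3723 K/W
R_magnesite brick = L/(kA) = 0.12/(2.78×0.641) = 0.06734 K/W
R_perlite board = L/(kA) = 0.055/(0.064×0.641) = 1.341 K/W
R_stainless steel = L/(kA) = 0.0026/(17.6×0.641) = 2.305×10^-4 K/W
R_total = 1.781 K/W
Q = ΔT / R_total = 691 / 1.781

Q ≈ 388 W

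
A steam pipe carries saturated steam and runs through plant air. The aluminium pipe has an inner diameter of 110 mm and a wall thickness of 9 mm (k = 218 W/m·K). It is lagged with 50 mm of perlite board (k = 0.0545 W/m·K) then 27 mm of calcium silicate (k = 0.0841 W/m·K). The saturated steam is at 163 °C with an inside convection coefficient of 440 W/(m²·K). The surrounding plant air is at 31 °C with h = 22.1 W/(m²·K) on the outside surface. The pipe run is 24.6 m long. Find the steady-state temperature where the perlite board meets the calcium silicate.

T ≈ 58.9 °C

Cylindrical conduction, so R = ln(r₂/r₁)/(2πkL) per layer, in series:
R_inner film = 1/(h_i·2πr₁L) = 1/(440×2π×0.055×24.6) = 2.673×10^-4 K/W
R_aluminium pipe wall = ln(64/55)/(2π×218×24.6) = 4.498×10^-6 K/W
R_perlite board = ln(114/64)/(2π×0.0545×24.6) = 0.06853 K/W
R_calcium silicate = ln(141/114)/(2π×0.0841×24.6) = 0.01635 K/W
R_outer film = 1/(h_o·2πr_oL) = 1/(22.1×2π×0.141×24.6) = 0.002076 K/W
R_total = 0.08723 K/W
Q = ΔT/R_total = 132/0.08723
Q = 1510 W
T_interface = T_inner − Q·ΣR(inner→interface) = 163 − 1510×0.06881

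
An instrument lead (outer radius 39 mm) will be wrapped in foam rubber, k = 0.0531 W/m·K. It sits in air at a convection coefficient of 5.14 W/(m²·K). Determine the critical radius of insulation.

For a cylinder r_cr = k/h = 0.0531/5.14
r_cr = 10.3 mm; since the bare radius (39 mm) is above r_cr, any added insulation will reduce heat loss.

r_cr ≈ 10.3 mm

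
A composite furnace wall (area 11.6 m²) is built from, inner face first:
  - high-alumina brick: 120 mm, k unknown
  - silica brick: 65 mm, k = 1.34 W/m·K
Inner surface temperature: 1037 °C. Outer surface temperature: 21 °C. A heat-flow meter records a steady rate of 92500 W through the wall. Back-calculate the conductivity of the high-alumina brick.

k ≈ 1.52 W/(m·K)

Treating each layer as a thermal resistance in series:
R_silica brick = L/(kA) = 0.065/(1.34×11.6) = 0.004182 K/W
Sum of known resistances R_other = 0.004182 K/W
Total R = ΔT/Q = 1016/92500 = 0.01098 K/W
R_high-alumina brick = R_total − R_other = 0.006802 K/W
k = L/(R·A) = 0.12/(0.006802×11.6)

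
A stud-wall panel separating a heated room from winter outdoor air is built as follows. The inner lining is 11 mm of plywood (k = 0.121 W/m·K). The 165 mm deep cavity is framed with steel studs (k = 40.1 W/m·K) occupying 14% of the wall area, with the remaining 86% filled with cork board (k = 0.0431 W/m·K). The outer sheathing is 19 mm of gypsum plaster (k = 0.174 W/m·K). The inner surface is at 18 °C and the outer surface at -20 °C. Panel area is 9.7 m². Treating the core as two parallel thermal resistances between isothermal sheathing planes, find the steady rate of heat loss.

Sheathing layers in series; stud and cavity paths in parallel between them.
R_inner = 0.011/(0.121×9.7) = 0.009372 K/W
R_stud  = 0.165/(40.1×0.14×9.7) = 0.00303 K/W
R_cav   = 0.165/(0.0431×0.86×9.7) = 0.4589 K/W
1/R_core = 1/R_stud + 1/R_cav → R_core = 0.00301 K/W
R_outer = 0.019/(0.174×9.7) = 0.01126 K/W
R_total = 0.02364 K/W
Q = ΔT/R_total = 38/0.02364

Q ≈ 1610 W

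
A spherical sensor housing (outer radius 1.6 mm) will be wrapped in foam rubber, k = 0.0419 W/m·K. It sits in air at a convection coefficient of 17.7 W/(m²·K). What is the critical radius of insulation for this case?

For a sphere r_cr = 2k/h = 2×0.0419/17.7
r_cr = 4.73 mm; since the bare radius (1.6 mm) is below r_cr, adding a thin layer of insulation will *increase* heat loss.

r_cr ≈ 4.73 mm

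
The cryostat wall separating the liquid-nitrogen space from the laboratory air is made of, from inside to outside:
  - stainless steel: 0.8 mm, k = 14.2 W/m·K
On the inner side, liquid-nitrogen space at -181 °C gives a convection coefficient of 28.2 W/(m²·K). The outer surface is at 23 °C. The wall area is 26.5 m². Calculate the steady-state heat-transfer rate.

Q ≈ 152000 W

Treating each layer as a thermal resistance in series:
R_inner film = 1/(h_i·A) = 1/(28.2×26.5) = 0.001338 K/W
R_stainless steel = L/(kA) = 0.0008/(14.2×26.5) = 2.126×10^-6 K/W
R_total = 0.00134 K/W
Q = ΔT / R_total = 204 / 0.00134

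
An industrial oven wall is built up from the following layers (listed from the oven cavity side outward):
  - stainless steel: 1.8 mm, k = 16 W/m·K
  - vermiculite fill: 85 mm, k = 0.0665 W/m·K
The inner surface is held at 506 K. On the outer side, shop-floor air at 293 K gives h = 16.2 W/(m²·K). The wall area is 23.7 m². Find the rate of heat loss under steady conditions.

Q ≈ 3770 W

Using the resistance-network approach (series):
R_stainless steel = L/(kA) = 0.0018/(16×23.7) = 4.747×10^-6 K/W
R_vermiculite fill = L/(kA) = 0.085/(0.0665×23.7) = 0.05393 K/W
R_outer film = 1/(h_o·A) = 1/(16.2×23.7) = 0.002605 K/W
R_total = 0.05654 K/W
Q = ΔT / R_total = 213 / 0.05654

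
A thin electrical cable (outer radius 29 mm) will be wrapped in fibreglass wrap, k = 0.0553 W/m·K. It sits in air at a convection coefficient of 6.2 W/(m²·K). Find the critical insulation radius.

r_cr ≈ 8.92 mm

For a cylinder r_cr = k/h = 0.0553/6.2
r_cr = 8.92 mm; since the bare radius (29 mm) is above r_cr, any added insulation will reduce heat loss.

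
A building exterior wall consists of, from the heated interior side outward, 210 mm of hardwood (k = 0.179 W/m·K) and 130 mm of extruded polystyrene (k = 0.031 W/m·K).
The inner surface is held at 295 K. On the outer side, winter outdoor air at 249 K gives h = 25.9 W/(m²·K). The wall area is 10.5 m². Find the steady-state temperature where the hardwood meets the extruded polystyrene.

T ≈ 285 K

Treating each layer as a thermal resistance in series:
R_hardwood = L/(kA) = 0.21/(0.179×10.5) = 0.1117 K/W
R_extruded polystyrene = L/(kA) = 0.13/(0.031×10.5) = 0.3994 K/W
R_outer film = 1/(h_o·A) = 1/(25.9×10.5) = 0.003677 K/W
R_total = 0.5148 K/W;  Q = ΔT/R_total = 46/0.5148 = 89.36 W
T_interface = T_inner − Q·ΣR(inner→interface) = 295 − 89.4×0.1117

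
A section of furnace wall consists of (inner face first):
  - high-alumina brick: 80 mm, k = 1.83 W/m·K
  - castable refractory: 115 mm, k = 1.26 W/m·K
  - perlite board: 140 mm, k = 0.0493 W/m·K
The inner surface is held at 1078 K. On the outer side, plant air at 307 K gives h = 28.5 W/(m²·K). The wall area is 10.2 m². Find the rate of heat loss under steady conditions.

Q ≈ 2610 W

Series thermal resistances:
R_high-alumina brick = L/(kA) = 0.08/(1.83×10.2) = 0.004286 K/W
R_castable refractory = L/(kA) = 0.115/(1.26×10.2) = 0.008948 K/W
R_perlite board = L/(kA) = 0.14/(0.0493×10.2) = 0.2784 K/W
R_outer film = 1/(h_o·A) = 1/(28.5×10.2) = 0.00344 K/W
R_total = 0.2951 K/W
Q = ΔT / R_total = 771 / 0.2951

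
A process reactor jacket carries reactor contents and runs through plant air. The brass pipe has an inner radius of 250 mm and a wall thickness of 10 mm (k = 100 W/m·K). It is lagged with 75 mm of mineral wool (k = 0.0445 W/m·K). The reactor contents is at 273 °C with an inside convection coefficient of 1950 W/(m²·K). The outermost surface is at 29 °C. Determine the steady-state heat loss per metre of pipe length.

Radial resistances (cylindrical: R_cond = ln(r_o/r_i)/(2πkL), R_conv = 1/(h·2πrL)):
R_inner film = 1/(h_i·2πr₁L) = 1/(1950×2π×0.25×1) = 3.265×10^-4 K/W
R_brass pipe wall = ln(260/250)/(2π×100×1) = 6.242×10^-5 K/W
R_mineral wool = ln(335/260)/(2π×0.0445×1) = 0.9065 K/W
R_total = 0.9069 K/W
Q = ΔT/R_total = 244/0.9069

q′ ≈ 269 W/m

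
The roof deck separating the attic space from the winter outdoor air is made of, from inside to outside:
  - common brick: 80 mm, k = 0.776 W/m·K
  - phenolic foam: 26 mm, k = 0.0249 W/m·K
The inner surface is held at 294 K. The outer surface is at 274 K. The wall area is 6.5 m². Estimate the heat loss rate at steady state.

Q ≈ 113 W

Using the resistance-network approach (series):
R_common brick = L/(kA) = 0.08/(0.776×6.5) = 0.01586 K/W
R_phenolic foam = L/(kA) = 0.026/(0.0249×6.5) = 0.1606 K/W
R_total = 0.1765 K/W
Q = ΔT / R_total = 20 / 0.1765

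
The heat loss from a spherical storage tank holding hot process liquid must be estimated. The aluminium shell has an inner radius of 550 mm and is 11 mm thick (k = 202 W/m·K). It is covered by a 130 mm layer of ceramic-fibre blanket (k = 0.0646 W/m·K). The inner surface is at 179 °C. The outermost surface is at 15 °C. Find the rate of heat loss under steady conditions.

Spherical conduction: R = (1/r_in − 1/r_out)/(4πk) per layer; series-sum.
R_aluminium shell = (1/0.55 − 1/0.561)/(4π×202) = 1.404×10^-5 K/W
R_ceramic-fibre blanket = (1/0.561 − 1/0.691)/(4π×0.0646) = 0.4131 K/W
R_total = 0.4131 K/W
Q = ΔT/R_total = 164/0.4131

Q ≈ 397 W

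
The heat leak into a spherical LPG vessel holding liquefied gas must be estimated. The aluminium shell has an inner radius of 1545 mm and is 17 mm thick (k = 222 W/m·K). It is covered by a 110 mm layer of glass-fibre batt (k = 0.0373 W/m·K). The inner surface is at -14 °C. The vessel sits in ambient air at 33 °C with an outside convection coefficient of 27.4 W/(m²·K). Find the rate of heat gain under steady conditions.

For a spherical shell R = (1/r₁ − 1/r₂)/(4πk); film R = 1/(h·4πr²). In series:
R_aluminium shell = (1/1.545 − 1/1.562)/(4π×222) = 2.525×10^-6 K/W
R_glass-fibre batt = (1/1.562 − 1/1.672)/(4π×0.0373) = 0.08986 K/W
R_outer film = 1/(h·4πr_o²) = 1/(27.4×4π×1.672²) = 0.001039 K/W
R_total = 0.0909 K/W
Q = ΔT/R_total = 47/0.0909

Q ≈ 517 W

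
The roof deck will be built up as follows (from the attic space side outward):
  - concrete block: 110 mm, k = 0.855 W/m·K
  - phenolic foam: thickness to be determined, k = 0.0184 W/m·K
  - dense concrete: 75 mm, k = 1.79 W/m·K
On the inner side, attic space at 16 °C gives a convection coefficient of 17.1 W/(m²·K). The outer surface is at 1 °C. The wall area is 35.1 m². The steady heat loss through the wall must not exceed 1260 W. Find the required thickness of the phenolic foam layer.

Series thermal resistances:
R_inner film = 1/(h_i·A) = 1/(17.1×35.1) = 0.001666 K/W
R_concrete block = L/(kA) = 0.11/(0.855×35.1) = 0.003665 K/W
R_dense concrete = L/(kA) = 0.075/(1.79×35.1) = 0.001194 K/W
Sum of the known resistances R_other = 0.006525 K/W
Required total resistance R_tot = ΔT/Q_allow = 15/1260 = 0.0119 K/W
R_phenolic foam = R_tot − R_other = 0.00538 K/W
L = R·k·A = 0.00538×0.0184×35.1

L ≈ 3.47 mm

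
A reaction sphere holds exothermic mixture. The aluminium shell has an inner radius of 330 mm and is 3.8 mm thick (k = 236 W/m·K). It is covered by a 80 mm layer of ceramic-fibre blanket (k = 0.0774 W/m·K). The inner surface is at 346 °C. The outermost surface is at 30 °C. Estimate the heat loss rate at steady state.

For a spherical shell R = (1/r₁ − 1/r₂)/(4πk); film R = 1/(h·4πr²). In series:
R_aluminium shell = (1/0.33 − 1/0.3338)/(4π×236) = 1.163×10^-5 K/W
R_ceramic-fibre blanket = (1/0.3338 − 1/0.4138)/(4π×0.0774) = 0.5955 K/W
R_total = 0.5955 K/W
Q = ΔT/R_total = 316/0.5955

Q ≈ 531 W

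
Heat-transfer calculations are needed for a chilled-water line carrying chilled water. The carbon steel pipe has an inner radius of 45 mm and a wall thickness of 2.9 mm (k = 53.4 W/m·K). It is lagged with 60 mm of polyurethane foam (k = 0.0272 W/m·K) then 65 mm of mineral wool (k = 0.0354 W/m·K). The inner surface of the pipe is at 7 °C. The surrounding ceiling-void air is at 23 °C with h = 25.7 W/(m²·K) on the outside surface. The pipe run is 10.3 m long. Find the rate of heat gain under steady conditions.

Q ≈ 23.9 W

Cylindrical conduction, so R = ln(r₂/r₁)/(2πkL) per layer, in series:
R_carbon steel pipe wall = ln(47.9/45)/(2π×53.4×10.3) = 1.807×10^-5 K/W
R_polyurethane foam = ln(107.9/47.9)/(2π×0.0272×10.3) = 0.4613 K/W
R_mineral wool = ln(172.9/107.9)/(2π×0.0354×10.3) = 0.2058 K/W
R_outer film = 1/(h_o·2πr_oL) = 1/(25.7×2π×0.1729×10.3) = 0.003477 K/W
R_total = 0.6706 K/W
Q = ΔT/R_total = 16/0.6706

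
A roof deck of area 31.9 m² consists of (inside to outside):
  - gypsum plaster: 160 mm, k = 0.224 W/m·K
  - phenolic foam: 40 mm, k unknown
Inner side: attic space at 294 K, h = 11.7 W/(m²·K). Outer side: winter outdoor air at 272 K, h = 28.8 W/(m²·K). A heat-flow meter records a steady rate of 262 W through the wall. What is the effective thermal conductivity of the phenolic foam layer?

Series thermal resistances:
R_inner film = 1/(h_i·A) = 1/(11.7×31.9) = 0.002679 K/W
R_gypsum plaster = L/(kA) = 0.16/(0.224×31.9) = 0.02239 K/W
R_outer film = 1/(h_o·A) = 1/(28.8×31.9) = 0.001088 K/W
Sum of known resistances R_other = 0.02616 K/W
Total R = ΔT/Q = 22/262 = 0.08397 K/W
R_phenolic foam = R_total − R_other = 0.05781 K/W
k = L/(R·A) = 0.04/(0.05781×31.9)

k ≈ 0.0217 W/(m·K)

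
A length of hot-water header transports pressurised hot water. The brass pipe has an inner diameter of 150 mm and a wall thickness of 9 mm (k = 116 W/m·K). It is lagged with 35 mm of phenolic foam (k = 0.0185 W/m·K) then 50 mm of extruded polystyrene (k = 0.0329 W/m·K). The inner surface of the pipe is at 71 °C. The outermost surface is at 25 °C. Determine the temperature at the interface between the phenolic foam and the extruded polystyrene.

T ≈ 41.6 °C

Treating each annulus and film as a series resistance:
R_brass pipe wall = ln(84/75)/(2π×116×1) = 1.555×10^-4 K/W
R_phenolic foam = ln(119/84)/(2π×0.0185×1) = 2.996 K/W
R_extruded polystyrene = ln(169/119)/(2π×0.0329×1) = 1.697 K/W
R_total = 4.694 K/W
Q = ΔT/R_total = 46/4.694
Q = 9.8 W/m
T_interface = T_inner − Q·ΣR(inner→interface) = 71 − 9.8×2.997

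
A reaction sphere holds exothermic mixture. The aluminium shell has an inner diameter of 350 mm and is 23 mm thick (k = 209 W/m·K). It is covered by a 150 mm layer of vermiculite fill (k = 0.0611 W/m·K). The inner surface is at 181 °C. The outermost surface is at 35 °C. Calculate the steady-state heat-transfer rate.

Radial (spherical) resistances in series:
R_aluminium shell = (1/0.175 − 1/0.198)/(4π×209) = 2.527×10^-4 K/W
R_vermiculite fill = (1/0.198 − 1/0.348)/(4π×0.0611) = 2.835 K/W
R_total = 2.836 K/W
Q = ΔT/R_total = 146/2.836

Q ≈ 51.5 W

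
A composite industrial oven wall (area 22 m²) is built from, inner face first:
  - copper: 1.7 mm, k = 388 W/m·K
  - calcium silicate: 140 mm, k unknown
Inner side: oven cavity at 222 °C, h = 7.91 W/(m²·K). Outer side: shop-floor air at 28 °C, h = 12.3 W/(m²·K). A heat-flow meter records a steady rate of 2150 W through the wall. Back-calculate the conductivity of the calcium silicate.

Using the resistance-network approach (series):
R_inner film = 1/(h_i·A) = 1/(7.91×22) = 0.005746 K/W
R_copper = L/(kA) = 0.0017/(388×22) = 1.992×10^-7 K/W
R_outer film = 1/(h_o·A) = 1/(12.3×22) = 0.003695 K/W
Sum of known resistances R_other = 0.009442 K/W
Total R = ΔT/Q = 194/2150 = 0.09023 K/W
R_calcium silicate = R_total − R_other = 0.08079 K/W
k = L/(R·A) = 0.14/(0.08079×22)

k ≈ 0.0788 W/(m·K)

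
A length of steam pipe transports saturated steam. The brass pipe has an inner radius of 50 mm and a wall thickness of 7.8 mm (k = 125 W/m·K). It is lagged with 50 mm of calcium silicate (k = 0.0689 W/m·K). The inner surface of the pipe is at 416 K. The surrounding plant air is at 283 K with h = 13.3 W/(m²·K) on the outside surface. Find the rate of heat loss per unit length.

For a radial system each layer contributes R = ln(r_out/r_in)/(2πkL); films add R = 1/(hA).
R_brass pipe wall = ln(57.8/50)/(2π×125×1) = 1.846×10^-4 K/W
R_calcium silicate = ln(107.8/57.8)/(2π×0.0689×1) = 1.44 K/W
R_outer film = 1/(h_o·2πr_oL) = 1/(13.3×2π×0.1078×1) = 0.111 K/W
R_total = 1.551 K/W
Q = ΔT/R_total = 133/1.551

q′ ≈ 85.8 W/m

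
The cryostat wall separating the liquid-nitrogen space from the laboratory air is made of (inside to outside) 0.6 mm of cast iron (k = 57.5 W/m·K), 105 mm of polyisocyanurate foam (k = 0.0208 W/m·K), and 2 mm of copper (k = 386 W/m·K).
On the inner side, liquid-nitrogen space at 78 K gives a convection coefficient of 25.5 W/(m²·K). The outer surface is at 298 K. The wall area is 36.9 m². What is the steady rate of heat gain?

Q ≈ 1600 W

Model the wall as resistances in series:
R_inner film = 1/(h_i·A) = 1/(25.5×36.9) = 0.001063 K/W
R_cast iron = L/(kA) = 0.0006/(57.5×36.9) = 2.828×10^-7 K/W
R_polyisocyanurate foam = L/(kA) = 0.105/(0.0208×36.9) = 0.1368 K/W
R_copper = L/(kA) = 0.002/(386×36.9) = 1.404×10^-7 K/W
R_total = 0.1379 K/W
Q = ΔT / R_total = 220 / 0.1379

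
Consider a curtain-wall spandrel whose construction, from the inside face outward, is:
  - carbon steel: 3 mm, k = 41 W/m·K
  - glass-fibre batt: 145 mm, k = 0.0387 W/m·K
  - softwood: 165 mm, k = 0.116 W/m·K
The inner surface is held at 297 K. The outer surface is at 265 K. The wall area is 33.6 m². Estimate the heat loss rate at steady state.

Series thermal resistances:
R_carbon steel = L/(kA) = 0.003/(41×33.6) = 2.178×10^-6 K/W
R_glass-fibre batt = L/(kA) = 0.145/(0.0387×33.6) = 0.1115 K/W
R_softwood = L/(kA) = 0.165/(0.116×33.6) = 0.04233 K/W
R_total = 0.1538 K/W
Q = ΔT / R_total = 32 / 0.1538

Q ≈ 208 W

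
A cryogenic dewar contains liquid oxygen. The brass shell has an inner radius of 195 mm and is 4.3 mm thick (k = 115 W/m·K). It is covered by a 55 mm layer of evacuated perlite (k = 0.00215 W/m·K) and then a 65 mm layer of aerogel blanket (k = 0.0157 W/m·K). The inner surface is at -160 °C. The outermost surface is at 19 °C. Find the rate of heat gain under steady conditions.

Q ≈ 4.05 W

Spherical conduction: R = (1/r_in − 1/r_out)/(4πk) per layer; series-sum.
R_brass shell = (1/0.195 − 1/0.1993)/(4π×115) = 7.656×10^-5 K/W
R_evacuated perlite = (1/0.1993 − 1/0.2543)/(4π×0.00215) = 40.17 K/W
R_aerogel blanket = (1/0.2543 − 1/0.3193)/(4π×0.0157) = 4.058 K/W
R_total = 44.22 K/W
Q = ΔT/R_total = 179/44.22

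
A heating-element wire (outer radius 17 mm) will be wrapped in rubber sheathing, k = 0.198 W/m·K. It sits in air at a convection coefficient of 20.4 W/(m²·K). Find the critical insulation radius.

r_cr ≈ 9.71 mm

For a cylinder r_cr = k/h = 0.198/20.4
r_cr = 9.71 mm; since the bare radius (17 mm) is above r_cr, any added insulation will reduce heat loss.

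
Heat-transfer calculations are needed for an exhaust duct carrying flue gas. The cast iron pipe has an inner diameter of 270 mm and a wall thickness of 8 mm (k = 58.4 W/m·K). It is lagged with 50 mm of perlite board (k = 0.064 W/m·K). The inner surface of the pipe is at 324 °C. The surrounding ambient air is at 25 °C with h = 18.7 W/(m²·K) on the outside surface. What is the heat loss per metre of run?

q′ ≈ 379 W/m

Cylindrical conduction, so R = ln(r₂/r₁)/(2πkL) per layer, in series:
R_cast iron pipe wall = ln(143/135)/(2π×58.4×1) = 1.569×10^-4 K/W
R_perlite board = ln(193/143)/(2π×0.064×1) = 0.7457 K/W
R_outer film = 1/(h_o·2πr_oL) = 1/(18.7×2π×0.193×1) = 0.0441 K/W
R_total = 0.7899 K/W
Q = ΔT/R_total = 299/0.7899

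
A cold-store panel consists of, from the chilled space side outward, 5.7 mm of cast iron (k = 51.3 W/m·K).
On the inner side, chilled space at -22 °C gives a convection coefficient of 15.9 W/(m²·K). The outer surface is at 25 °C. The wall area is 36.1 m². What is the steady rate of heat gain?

Model the wall as resistances in series:
R_inner film = 1/(h_i·A) = 1/(15.9×36.1) = 0.001742 K/W
R_cast iron = L/(kA) = 0.0057/(51.3×36.1) = 3.078×10^-6 K/W
R_total = 0.001745 K/W
Q = ΔT / R_total = 47 / 0.001745

Q ≈ 26900 W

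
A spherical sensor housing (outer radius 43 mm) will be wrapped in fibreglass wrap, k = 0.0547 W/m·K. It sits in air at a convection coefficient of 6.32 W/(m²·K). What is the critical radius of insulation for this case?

For a sphere r_cr = 2k/h = 2×0.0547/6.32
r_cr = 17.3 mm; since the bare radius (43 mm) is above r_cr, any added insulation will reduce heat loss.

r_cr ≈ 17.3 mm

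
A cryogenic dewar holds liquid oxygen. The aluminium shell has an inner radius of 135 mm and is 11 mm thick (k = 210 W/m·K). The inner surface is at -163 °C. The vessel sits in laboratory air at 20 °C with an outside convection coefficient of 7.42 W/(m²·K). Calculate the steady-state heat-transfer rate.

Spherical conduction: R = (1/r_in − 1/r_out)/(4πk) per layer; series-sum.
R_aluminium shell = (1/0.135 − 1/0.146)/(4π×210) = 2.115×10^-4 K/W
R_outer film = 1/(h·4πr_o²) = 1/(7.42×4π×0.146²) = 0.5031 K/W
R_total = 0.5033 K/W
Q = ΔT/R_total = 183/0.5033

Q ≈ 364 W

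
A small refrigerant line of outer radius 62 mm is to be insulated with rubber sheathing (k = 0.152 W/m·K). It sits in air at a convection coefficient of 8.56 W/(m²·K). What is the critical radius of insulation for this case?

For a cylinder r_cr = k/h = 0.152/8.56
r_cr = 17.8 mm; since the bare radius (62 mm) is above r_cr, any added insulation will reduce heat loss.

r_cr ≈ 17.8 mm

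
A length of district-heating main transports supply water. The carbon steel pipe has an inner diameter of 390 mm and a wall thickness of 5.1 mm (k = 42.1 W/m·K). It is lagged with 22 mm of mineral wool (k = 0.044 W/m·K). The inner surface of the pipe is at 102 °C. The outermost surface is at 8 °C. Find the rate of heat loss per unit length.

q′ ≈ 249 W/m

Radial resistances (cylindrical: R_cond = ln(r_o/r_i)/(2πkL), R_conv = 1/(h·2πrL)):
R_carbon steel pipe wall = ln(200.1/195)/(2π×42.1×1) = 9.76×10^-5 K/W
R_mineral wool = ln(222.1/200.1)/(2π×0.044×1) = 0.3773 K/W
R_total = 0.3774 K/W
Q = ΔT/R_total = 94/0.3774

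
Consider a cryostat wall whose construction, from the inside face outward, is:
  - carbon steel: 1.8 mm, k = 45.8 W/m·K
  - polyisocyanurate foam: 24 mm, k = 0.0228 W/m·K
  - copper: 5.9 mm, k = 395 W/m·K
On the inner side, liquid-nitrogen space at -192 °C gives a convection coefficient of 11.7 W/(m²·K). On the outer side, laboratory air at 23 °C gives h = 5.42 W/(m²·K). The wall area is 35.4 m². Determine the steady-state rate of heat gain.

Treating each layer as a thermal resistance in series:
R_inner film = 1/(h_i·A) = 1/(11.7×35.4) = 0.002414 K/W
R_carbon steel = L/(kA) = 0.0018/(45.8×35.4) = 1.11×10^-6 K/W
R_polyisocyanurate foam = L/(kA) = 0.024/(0.0228×35.4) = 0.02974 K/W
R_copper = L/(kA) = 0.0059/(395×35.4) = 4.219×10^-7 K/W
R_outer film = 1/(h_o·A) = 1/(5.42×35.4) = 0.005212 K/W
R_total = 0.03736 K/W
Q = ΔT / R_total = 215 / 0.03736

Q ≈ 5750 W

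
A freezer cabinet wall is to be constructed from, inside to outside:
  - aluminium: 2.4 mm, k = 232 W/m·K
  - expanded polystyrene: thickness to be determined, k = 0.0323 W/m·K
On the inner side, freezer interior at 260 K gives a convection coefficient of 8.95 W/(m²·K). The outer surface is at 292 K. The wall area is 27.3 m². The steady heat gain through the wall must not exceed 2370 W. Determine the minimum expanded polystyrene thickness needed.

L ≈ 8.3 mm

Using the resistance-network approach (series):
R_inner film = 1/(h_i·A) = 1/(8.95×27.3) = 0.004093 K/W
R_aluminium = L/(kA) = 0.0024/(232×27.3) = 3.789×10^-7 K/W
Sum of the known resistances R_other = 0.004093 K/W
Required total resistance R_tot = ΔT/Q_allow = 32/2370 = 0.0135 K/W
R_expanded polystyrene = R_tot − R_other = 0.009409 K/W
L = R·k·A = 0.009409×0.0323×27.3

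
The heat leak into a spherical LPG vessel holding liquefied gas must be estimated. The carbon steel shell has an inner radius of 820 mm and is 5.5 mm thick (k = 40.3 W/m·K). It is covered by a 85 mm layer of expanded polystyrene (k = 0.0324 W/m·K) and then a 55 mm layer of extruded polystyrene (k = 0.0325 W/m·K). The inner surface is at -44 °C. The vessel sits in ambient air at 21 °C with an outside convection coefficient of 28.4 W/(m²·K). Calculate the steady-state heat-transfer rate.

Each spherical layer contributes R = (1/r_i − 1/r_o)/(4πk):
R_carbon steel shell = (1/0.82 − 1/0.8255)/(4π×40.3) = 1.604×10^-5 K/W
R_expanded polystyrene = (1/0.8255 − 1/0.9105)/(4π×0.0324) = 0.2778 K/W
R_extruded polystyrene = (1/0.9105 − 1/0.9655)/(4π×0.0325) = 0.1532 K/W
R_outer film = 1/(h·4πr_o²) = 1/(28.4×4π×0.9655²) = 0.003006 K/W
R_total = 0.434 K/W
Q = ΔT/R_total = 65/0.434

Q ≈ 150 W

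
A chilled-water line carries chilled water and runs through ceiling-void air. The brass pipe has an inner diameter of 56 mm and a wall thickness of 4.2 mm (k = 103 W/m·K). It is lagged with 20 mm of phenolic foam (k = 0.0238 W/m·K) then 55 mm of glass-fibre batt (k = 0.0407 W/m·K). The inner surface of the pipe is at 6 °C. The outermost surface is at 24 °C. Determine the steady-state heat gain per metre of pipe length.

Treating each annulus and film as a series resistance:
R_brass pipe wall = ln(32.2/28)/(2π×103×1) = 2.16×10^-4 K/W
R_phenolic foam = ln(52.2/32.2)/(2π×0.0238×1) = 3.231 K/W
R_glass-fibre batt = ln(107.2/52.2)/(2π×0.0407×1) = 2.814 K/W
R_total = 6.045 K/W
Q = ΔT/R_total = 18/6.045

q′ ≈ 2.98 W/m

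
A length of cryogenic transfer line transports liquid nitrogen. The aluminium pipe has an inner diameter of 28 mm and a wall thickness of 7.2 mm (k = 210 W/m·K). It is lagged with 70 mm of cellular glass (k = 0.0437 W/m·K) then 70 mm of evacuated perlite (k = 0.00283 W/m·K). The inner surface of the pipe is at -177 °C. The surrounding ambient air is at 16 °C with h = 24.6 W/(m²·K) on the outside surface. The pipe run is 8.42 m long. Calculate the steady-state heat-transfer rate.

Q ≈ 43.5 W

Radial resistances (cylindrical: R_cond = ln(r_o/r_i)/(2πkL), R_conv = 1/(h·2πrL)):
R_aluminium pipe wall = ln(21.2/14)/(2π×210×8.42) = 3.735×10^-5 K/W
R_cellular glass = ln(91.2/21.2)/(2π×0.0437×8.42) = 0.6311 K/W
R_evacuated perlite = ln(161.2/91.2)/(2π×0.00283×8.42) = 3.804 K/W
R_outer film = 1/(h_o·2πr_oL) = 1/(24.6×2π×0.1612×8.42) = 0.004767 K/W
R_total = 4.44 K/W
Q = ΔT/R_total = 193/4.44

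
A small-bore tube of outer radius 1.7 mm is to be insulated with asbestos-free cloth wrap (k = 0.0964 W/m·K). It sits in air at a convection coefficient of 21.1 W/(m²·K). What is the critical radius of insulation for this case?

r_cr ≈ 4.57 mm

For a cylinder r_cr = k/h = 0.0964/21.1
r_cr = 4.57 mm; since the bare radius (1.7 mm) is below r_cr, adding a thin layer of insulation will *increase* heat loss.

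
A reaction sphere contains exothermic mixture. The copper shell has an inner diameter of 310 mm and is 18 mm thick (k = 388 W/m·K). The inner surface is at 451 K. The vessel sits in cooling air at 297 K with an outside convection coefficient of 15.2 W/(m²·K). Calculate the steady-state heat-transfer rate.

Radial (spherical) resistances in series:
R_copper shell = (1/0.155 − 1/0.173)/(4π×388) = 1.377×10^-4 K/W
R_outer film = 1/(h·4πr_o²) = 1/(15.2×4π×0.173²) = 0.1749 K/W
R_total = 0.1751 K/W
Q = ΔT/R_total = 154/0.1751

Q ≈ 880 W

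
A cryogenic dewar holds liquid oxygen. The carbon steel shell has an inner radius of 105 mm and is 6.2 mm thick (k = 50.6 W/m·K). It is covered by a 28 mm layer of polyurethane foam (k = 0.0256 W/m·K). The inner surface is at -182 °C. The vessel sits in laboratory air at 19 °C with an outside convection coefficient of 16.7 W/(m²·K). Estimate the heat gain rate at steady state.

Each spherical layer contributes R = (1/r_i − 1/r_o)/(4πk):
R_carbon steel shell = (1/0.105 − 1/0.1112)/(4π×50.6) = 8.351×10^-4 K/W
R_polyurethane foam = (1/0.1112 − 1/0.1392)/(4π×0.0256) = 5.623 K/W
R_outer film = 1/(h·4πr_o²) = 1/(16.7×4π×0.1392²) = 0.2459 K/W
R_total = 5.87 K/W
Q = ΔT/R_total = 201/5.87

Q ≈ 34.2 W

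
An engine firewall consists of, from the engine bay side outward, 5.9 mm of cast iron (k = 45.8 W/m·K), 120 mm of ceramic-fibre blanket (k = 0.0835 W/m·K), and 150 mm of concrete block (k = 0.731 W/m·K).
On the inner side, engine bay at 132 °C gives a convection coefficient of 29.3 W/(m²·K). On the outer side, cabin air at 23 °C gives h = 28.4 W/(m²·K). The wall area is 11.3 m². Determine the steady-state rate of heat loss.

Q ≈ 720 W

Model the wall as resistances in series:
R_inner film = 1/(h_i·A) = 1/(29.3×11.3) = 0.00302 K/W
R_cast iron = L/(kA) = 0.0059/(45.8×11.3) = 1.14×10^-5 K/W
R_ceramic-fibre blanket = L/(kA) = 0.12/(0.0835×11.3) = 0.1272 K/W
R_concrete block = L/(kA) = 0.15/(0.731×11.3) = 0.01816 K/W
R_outer film = 1/(h_o·A) = 1/(28.4×11.3) = 0.003116 K/W
R_total = 0.1515 K/W
Q = ΔT / R_total = 109 / 0.1515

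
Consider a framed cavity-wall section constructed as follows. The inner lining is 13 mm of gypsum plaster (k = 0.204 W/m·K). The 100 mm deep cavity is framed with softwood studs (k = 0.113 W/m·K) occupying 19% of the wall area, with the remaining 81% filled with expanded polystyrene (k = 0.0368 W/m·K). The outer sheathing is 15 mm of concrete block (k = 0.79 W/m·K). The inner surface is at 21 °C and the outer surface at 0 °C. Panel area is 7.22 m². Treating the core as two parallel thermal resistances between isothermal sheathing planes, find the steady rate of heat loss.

Sheathing layers in series; stud and cavity paths in parallel between them.
R_inner = 0.013/(0.204×7.22) = 0.008826 K/W
R_stud  = 0.1/(0.113×0.19×7.22) = 0.6451 K/W
R_cav   = 0.1/(0.0368×0.81×7.22) = 0.4647 K/W
1/R_core = 1/R_stud + 1/R_cav → R_core = 0.2701 K/W
R_outer = 0.015/(0.79×7.22) = 0.00263 K/W
R_total = 0.2816 K/W
Q = ΔT/R_total = 21/0.2816

Q ≈ 74.6 W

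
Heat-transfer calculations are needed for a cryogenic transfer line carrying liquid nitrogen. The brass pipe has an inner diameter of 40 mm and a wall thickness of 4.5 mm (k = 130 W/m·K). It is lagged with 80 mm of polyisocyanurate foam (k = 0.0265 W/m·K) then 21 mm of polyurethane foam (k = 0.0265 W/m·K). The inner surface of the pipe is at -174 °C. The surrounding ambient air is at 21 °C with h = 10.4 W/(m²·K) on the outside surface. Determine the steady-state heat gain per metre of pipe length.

q′ ≈ 19.6 W/m

Per-layer cylindrical resistances, series-summed:
R_brass pipe wall = ln(24.5/20)/(2π×130×1) = 2.485×10^-4 K/W
R_polyisocyanurate foam = ln(104.5/24.5)/(2π×0.0265×1) = 8.712 K/W
R_polyurethane foam = ln(125.5/104.5)/(2π×0.0265×1) = 1.1 K/W
R_outer film = 1/(h_o·2πr_oL) = 1/(10.4×2π×0.1255×1) = 0.1219 K/W
R_total = 9.934 K/W
Q = ΔT/R_total = 195/9.934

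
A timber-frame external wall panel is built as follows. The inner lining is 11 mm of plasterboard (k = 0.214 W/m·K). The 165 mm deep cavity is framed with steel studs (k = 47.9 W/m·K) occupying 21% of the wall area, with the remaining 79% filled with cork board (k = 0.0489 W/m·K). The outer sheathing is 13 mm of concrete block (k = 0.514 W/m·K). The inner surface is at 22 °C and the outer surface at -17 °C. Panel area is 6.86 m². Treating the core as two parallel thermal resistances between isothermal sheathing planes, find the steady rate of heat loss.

Q ≈ 2880 W

Sheathing layers in series; stud and cavity paths in parallel between them.
R_inner = 0.011/(0.214×6.86) = 0.007493 K/W
R_stud  = 0.165/(47.9×0.21×6.86) = 0.002391 K/W
R_cav   = 0.165/(0.0489×0.79×6.86) = 0.6226 K/W
1/R_core = 1/R_stud + 1/R_cav → R_core = 0.002382 K/W
R_outer = 0.013/(0.514×6.86) = 0.003687 K/W
R_total = 0.01356 K/W
Q = ΔT/R_total = 39/0.01356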